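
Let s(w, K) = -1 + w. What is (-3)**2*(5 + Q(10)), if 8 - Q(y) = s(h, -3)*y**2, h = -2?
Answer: 2817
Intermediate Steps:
Q(y) = 8 + 3*y**2 (Q(y) = 8 - (-1 - 2)*y**2 = 8 - (-3)*y**2 = 8 + 3*y**2)
(-3)**2*(5 + Q(10)) = (-3)**2*(5 + (8 + 3*10**2)) = 9*(5 + (8 + 3*100)) = 9*(5 + (8 + 300)) = 9*(5 + 308) = 9*313 = 2817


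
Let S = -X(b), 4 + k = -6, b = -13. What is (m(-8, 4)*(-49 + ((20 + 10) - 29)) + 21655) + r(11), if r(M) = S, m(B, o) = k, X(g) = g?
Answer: 22148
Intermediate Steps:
k = -10 (k = -4 - 6 = -10)
m(B, o) = -10
S = 13 (S = -1*(-13) = 13)
r(M) = 13
(m(-8, 4)*(-49 + ((20 + 10) - 29)) + 21655) + r(11) = (-10*(-49 + ((20 + 10) - 29)) + 21655) + 13 = (-10*(-49 + (30 - 29)) + 21655) + 13 = (-10*(-49 + 1) + 21655) + 13 = (-10*(-48) + 21655) + 13 = (480 + 21655) + 13 = 22135 + 13 = 22148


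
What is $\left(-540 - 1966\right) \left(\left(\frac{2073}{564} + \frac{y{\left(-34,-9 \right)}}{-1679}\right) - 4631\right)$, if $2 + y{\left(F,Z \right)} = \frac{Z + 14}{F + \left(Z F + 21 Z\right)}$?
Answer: $\frac{6604496549651}{569546} \approx 1.1596 \cdot 10^{7}$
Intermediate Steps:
$y{\left(F,Z \right)} = -2 + \frac{14 + Z}{F + 21 Z + F Z}$ ($y{\left(F,Z \right)} = -2 + \frac{Z + 14}{F + \left(Z F + 21 Z\right)} = -2 + \frac{14 + Z}{F + \left(F Z + 21 Z\right)} = -2 + \frac{14 + Z}{F + \left(21 Z + F Z\right)} = -2 + \frac{14 + Z}{F + 21 Z + F Z}$)
$\left(-540 - 1966\right) \left(\left(\frac{2073}{564} + \frac{y{\left(-34,-9 \right)}}{-1679}\right) - 4631\right) = \left(-540 - 1966\right) \left(\left(\frac{2073}{564} + \frac{\frac{1}{-34 + 21 \left(-9\right) - -306} \left(14 - -369 - -68 - \left(-68\right) \left(-9\right)\right)}{-1679}\right) - 4631\right) = - 2506 \left(\left(2073 \cdot \frac{1}{564} + \frac{14 + 369 + 68 - 612}{-34 - 189 + 306} \left(- \frac{1}{1679}\right)\right) - 4631\right) = - 2506 \left(\left(\frac{691}{188} + \frac{1}{83} \left(-161\right) \left(- \frac{1}{1679}\right)\right) - 4631\right) = - 2506 \left(\left(\frac{691}{188} - - \frac{7}{6059}\right) - 4631\right) = - 2506 \left(\left(\frac{691}{188} + \frac{7}{6059}\right) - 4631\right) = - 2506 \left(\frac{4188085}{1139092} - 4631\right) = \left(-2506\right) \left(- \frac{5270946967}{1139092}\right) = \frac{6604496549651}{569546}$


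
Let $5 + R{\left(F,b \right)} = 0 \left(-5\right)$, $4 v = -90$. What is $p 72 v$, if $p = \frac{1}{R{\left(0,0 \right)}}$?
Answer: $324$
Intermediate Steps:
$v = - \frac{45}{2}$ ($v = \frac{1}{4} \left(-90\right) = - \frac{45}{2} \approx -22.5$)
$R{\left(F,b \right)} = -5$ ($R{\left(F,b \right)} = -5 + 0 \left(-5\right) = -5 + 0 = -5$)
$p = - \frac{1}{5}$ ($p = \frac{1}{-5} = - \frac{1}{5} \approx -0.2$)
$p 72 v = \left(- \frac{1}{5}\right) 72 \left(- \frac{45}{2}\right) = \left(- \frac{72}{5}\right) \left(- \frac{45}{2}\right) = 324$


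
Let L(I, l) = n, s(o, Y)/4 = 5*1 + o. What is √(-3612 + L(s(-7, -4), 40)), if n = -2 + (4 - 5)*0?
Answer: I*√3614 ≈ 60.117*I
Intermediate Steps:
s(o, Y) = 20 + 4*o (s(o, Y) = 4*(5*1 + o) = 4*(5 + o) = 20 + 4*o)
n = -2 (n = -2 - 1*0 = -2 + 0 = -2)
L(I, l) = -2
√(-3612 + L(s(-7, -4), 40)) = √(-3612 - 2) = √(-3614) = I*√3614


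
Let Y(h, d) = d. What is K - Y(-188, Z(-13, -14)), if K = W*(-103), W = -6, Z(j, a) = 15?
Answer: 603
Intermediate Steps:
K = 618 (K = -6*(-103) = 618)
K - Y(-188, Z(-13, -14)) = 618 - 1*15 = 618 - 15 = 603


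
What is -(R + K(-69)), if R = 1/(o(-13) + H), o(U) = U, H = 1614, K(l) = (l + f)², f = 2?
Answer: -7186890/1601 ≈ -4489.0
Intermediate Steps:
K(l) = (2 + l)² (K(l) = (l + 2)² = (2 + l)²)
R = 1/1601 (R = 1/(-13 + 1614) = 1/1601 ≈ 0.00062461)
-(R + K(-69)) = -(1/1601 + (2 - 69)²) = -(1/1601 + (-67)²) = -(1/1601 + 4489) = -1*7186890/1601 = -7186890/1601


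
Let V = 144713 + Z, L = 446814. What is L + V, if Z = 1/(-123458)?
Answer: 73028740365/123458 ≈ 5.9153e+5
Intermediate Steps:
Z = -1/123458 ≈ -8.0999e-6
V = 17865977553/123458 (V = 144713 - 1/123458 = 17865977553/123458 ≈ 1.4471e+5)
L + V = 446814 + 17865977553/123458 = 73028740365/123458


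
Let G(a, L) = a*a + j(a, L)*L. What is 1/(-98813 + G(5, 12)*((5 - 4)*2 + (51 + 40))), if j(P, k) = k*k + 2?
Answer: 1/66448 ≈ 1.5049e-5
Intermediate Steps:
j(P, k) = 2 + k² (j(P, k) = k² + 2 = 2 + k²)
G(a, L) = a² + L*(2 + L²) (G(a, L) = a*a + (2 + L²)*L = a² + L*(2 + L²))
1/(-98813 + G(5, 12)*((5 - 4)*2 + (51 + 40))) = 1/(-98813 + (5² + 12*(2 + 12²))*((5 - 4)*2 + (51 + 40))) = 1/(-98813 + (25 + 12*(2 + 144))*(1*2 + 91)) = 1/(-98813 + (25 + 12*146)*(2 + 91)) = 1/(-98813 + (25 + 1752)*93) = 1/(-98813 + 1777*93) = 1/(-98813 + 165261) = 1/66448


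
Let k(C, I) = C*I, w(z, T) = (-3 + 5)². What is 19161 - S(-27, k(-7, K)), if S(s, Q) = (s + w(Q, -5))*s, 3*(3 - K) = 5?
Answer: 18540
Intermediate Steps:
w(z, T) = 4 (w(z, T) = 2² = 4)
K = 4/3 (K = 3 - ⅓*5 = 3 - 5/3 = 4/3 ≈ 1.3333)
S(s, Q) = s*(4 + s) (S(s, Q) = (s + 4)*s = (4 + s)*s = s*(4 + s))
19161 - S(-27, k(-7, K)) = 19161 - (-27)*(4 - 27) = 19161 - (-27)*(-23) = 19161 - 1*621 = 19161 - 621 = 18540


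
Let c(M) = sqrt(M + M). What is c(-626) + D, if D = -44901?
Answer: -44901 + 2*I*sqrt(313) ≈ -44901.0 + 35.384*I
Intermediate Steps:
c(M) = sqrt(2)*sqrt(M) (c(M) = sqrt(2*M) = sqrt(2)*sqrt(M))
c(-626) + D = sqrt(2)*sqrt(-626) - 44901 = sqrt(2)*(I*sqrt(626)) - 44901 = 2*I*sqrt(313) - 44901 = -44901 + 2*I*sqrt(313)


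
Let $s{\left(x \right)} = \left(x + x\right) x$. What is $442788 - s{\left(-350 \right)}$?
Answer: $197788$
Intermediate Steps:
$s{\left(x \right)} = 2 x^{2}$ ($s{\left(x \right)} = 2 x x = 2 x^{2}$)
$442788 - s{\left(-350 \right)} = 442788 - 2 \left(-350\right)^{2} = 442788 - 2 \cdot 122500 = 442788 - 245000 = 197788$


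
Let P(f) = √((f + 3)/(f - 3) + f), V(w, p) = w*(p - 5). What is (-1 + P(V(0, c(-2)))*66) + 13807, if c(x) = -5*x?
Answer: 13806 + 66*I ≈ 13806.0 + 66.0*I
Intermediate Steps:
V(w, p) = w*(-5 + p)
P(f) = √(f + (3 + f)/(-3 + f)) (P(f) = √((3 + f)/(-3 + f) + f) = √(f + (3 + f)/(-3 + f)))
(-1 + P(V(0, c(-2)))*66) + 13807 = (-1 + √((3 + 0*(-5 - 5*(-2)) + (0*(-5 - 5*(-2)))*(-3 + 0*(-5 - 5*(-2))))/(-3 + 0*(-5 - 5*(-2))))*66) + 13807 = (-1 + √((3 + 0*(-5 + 10) + (0*(-5 + 10))*(-3 + 0*(-5 + 10)))/(-3 + 0*(-5 + 10)))*66) + 13807 = (-1 + √((3 + 0*5 + (0*5)*(-3 + 0*5))/(-3 + 0*5))*66) + 13807 = (-1 + √((3 + 0 + 0*(-3 + 0))/(-3 + 0))*66) + 13807 = (-1 + √((3 + 0 + 0*(-3))/(-3))*66) + 13807 = (-1 + √(-(3 + 0 + 0)/3)*66) + 13807 = (-1 + √(-⅓*3)*66) + 13807 = (-1 + √(-1)*66) + 13807 = (-1 + I*66) + 13807 = (-1 + 66*I) + 13807 = 13806 + 66*I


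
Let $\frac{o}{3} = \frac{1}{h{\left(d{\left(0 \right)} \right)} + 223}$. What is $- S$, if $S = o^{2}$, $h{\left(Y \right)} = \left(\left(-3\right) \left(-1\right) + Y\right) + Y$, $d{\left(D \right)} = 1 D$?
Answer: $- \frac{9}{51076} \approx -0.00017621$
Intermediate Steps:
$d{\left(D \right)} = D$
$h{\left(Y \right)} = 3 + 2 Y$ ($h{\left(Y \right)} = \left(3 + Y\right) + Y = 3 + 2 Y$)
$o = \frac{3}{226}$ ($o = \frac{3}{\left(3 + 2 \cdot 0\right) + 223} = \frac{3}{\left(3 + 0\right) + 223} = \frac{3}{3 + 223} = \frac{3}{226} \approx 0.013274$)
$S = \frac{9}{51076}$ ($S = \left(\frac{3}{226}\right)^{2} = \frac{9}{51076} \approx 0.00017621$)
$- S = \left(-1\right) \frac{9}{51076} = - \frac{9}{51076}$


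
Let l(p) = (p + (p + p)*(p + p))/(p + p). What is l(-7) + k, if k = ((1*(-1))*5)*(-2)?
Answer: -7/2 ≈ -3.5000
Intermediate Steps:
k = 10 (k = -1*5*(-2) = -5*(-2) = 10)
l(p) = (p + 4*p**2)/(2*p) (l(p) = (p + (2*p)*(2*p))/((2*p)) = (p + 4*p**2)*(1/(2*p)) = (p + 4*p**2)/(2*p))
l(-7) + k = (1/2 + 2*(-7)) + 10 = (1/2 - 14) + 10 = -27/2 + 10 = -7/2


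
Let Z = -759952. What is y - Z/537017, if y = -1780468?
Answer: -956140824004/537017 ≈ -1.7805e+6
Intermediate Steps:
y - Z/537017 = -1780468 - (-759952)/537017 = -1780468 - 1*(-759952/537017) = -1780468 + 759952/537017 = -956140824004/537017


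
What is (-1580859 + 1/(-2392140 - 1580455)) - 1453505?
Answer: -12054299254581/3972595 ≈ -3.0344e+6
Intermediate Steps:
(-1580859 + 1/(-2392140 - 1580455)) - 1453505 = (-1580859 + 1/(-3972595)) - 1453505 = (-1580859 - 1/3972595) - 1453505 = -6280112559106/3972595 - 1453505 = -12054299254581/3972595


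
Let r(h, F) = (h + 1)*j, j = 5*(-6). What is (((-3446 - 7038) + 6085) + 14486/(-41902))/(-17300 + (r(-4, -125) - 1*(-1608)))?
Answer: 46085346/163438751 ≈ 0.28197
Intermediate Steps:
j = -30
r(h, F) = -30 - 30*h (r(h, F) = (h + 1)*(-30) = (1 + h)*(-30) = -30 - 30*h)
(((-3446 - 7038) + 6085) + 14486/(-41902))/(-17300 + (r(-4, -125) - 1*(-1608))) = (((-3446 - 7038) + 6085) + 14486/(-41902))/(-17300 + ((-30 - 30*(-4)) - 1*(-1608))) = ((-10484 + 6085) + 14486*(-1/41902))/(-17300 + ((-30 + 120) + 1608)) = (-4399 - 7243/20951)/(-17300 + (90 + 1608)) = -92170692/(20951*(-17300 + 1698)) = -92170692/20951/(-15602) = -92170692/20951*(-1/15602) = 46085346/163438751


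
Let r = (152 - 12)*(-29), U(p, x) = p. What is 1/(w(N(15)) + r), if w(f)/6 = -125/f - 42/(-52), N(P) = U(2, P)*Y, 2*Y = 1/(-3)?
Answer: -13/23467 ≈ -0.00055397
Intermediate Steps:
Y = -⅙ (Y = (½)/(-3) = (½)*(-⅓) = -⅙ ≈ -0.16667)
N(P) = -⅓ (N(P) = 2*(-⅙) = -⅓)
r = -4060 (r = 140*(-29) = -4060)
w(f) = 63/13 - 750/f (w(f) = 6*(-125/f - 42/(-52)) = 6*(-125/f - 42*(-1/52)) = 6*(-125/f + 21/26) = 6*(21/26 - 125/f) = 63/13 - 750/f)
1/(w(N(15)) + r) = 1/((63/13 - 750/(-⅓)) - 4060) = 1/((63/13 - 750*(-3)) - 4060) = 1/((63/13 + 2250) - 4060) = 1/(29313/13 - 4060) = 1/(-23467/13) = -13/23467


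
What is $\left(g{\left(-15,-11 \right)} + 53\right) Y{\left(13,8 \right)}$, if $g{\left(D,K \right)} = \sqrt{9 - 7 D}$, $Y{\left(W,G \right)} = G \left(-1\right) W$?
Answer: $-5512 - 104 \sqrt{114} \approx -6622.4$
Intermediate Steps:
$Y{\left(W,G \right)} = - G W$
$\left(g{\left(-15,-11 \right)} + 53\right) Y{\left(13,8 \right)} = \left(\sqrt{9 - -105} + 53\right) \left(\left(-1\right) 8 \cdot 13\right) = \left(\sqrt{9 + 105} + 53\right) \left(-104\right) = \left(\sqrt{114} + 53\right) \left(-104\right) = \left(53 + \sqrt{114}\right) \left(-104\right) = -5512 - 104 \sqrt{114}$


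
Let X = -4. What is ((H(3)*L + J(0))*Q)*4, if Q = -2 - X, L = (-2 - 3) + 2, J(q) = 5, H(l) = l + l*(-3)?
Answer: 184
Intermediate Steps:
H(l) = -2*l (H(l) = l - 3*l = -2*l)
L = -3 (L = -5 + 2 = -3)
Q = 2 (Q = -2 - 1*(-4) = -2 + 4 = 2)
((H(3)*L + J(0))*Q)*4 = ((-2*3*(-3) + 5)*2)*4 = ((-6*(-3) + 5)*2)*4 = ((18 + 5)*2)*4 = (23*2)*4 = 46*4 = 184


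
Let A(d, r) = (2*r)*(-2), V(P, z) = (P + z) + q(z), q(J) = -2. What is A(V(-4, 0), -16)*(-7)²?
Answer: 3136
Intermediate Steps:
V(P, z) = -2 + P + z (V(P, z) = (P + z) - 2 = -2 + P + z)
A(d, r) = -4*r
A(V(-4, 0), -16)*(-7)² = -4*(-16)*(-7)² = 64*49 = 3136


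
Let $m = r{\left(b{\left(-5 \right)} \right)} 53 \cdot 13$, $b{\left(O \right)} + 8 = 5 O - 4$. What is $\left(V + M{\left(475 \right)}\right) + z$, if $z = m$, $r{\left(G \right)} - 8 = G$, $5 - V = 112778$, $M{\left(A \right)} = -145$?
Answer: $-132899$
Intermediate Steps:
$b{\left(O \right)} = -12 + 5 O$ ($b{\left(O \right)} = -8 + \left(5 O - 4\right) = -8 + \left(-4 + 5 O\right) = -12 + 5 O$)
$V = -112773$ ($V = 5 - 112778 = -112773$)
$r{\left(G \right)} = 8 + G$
$m = -19981$ ($m = \left(8 + \left(-12 + 5 \left(-5\right)\right)\right) 53 \cdot 13 = \left(8 - 37\right) 53 \cdot 13 = \left(-29\right) 53 \cdot 13 = \left(-1537\right) 13 = -19981$)
$z = -19981$
$\left(V + M{\left(475 \right)}\right) + z = \left(-112773 - 145\right) - 19981 = -112918 - 19981 = -132899$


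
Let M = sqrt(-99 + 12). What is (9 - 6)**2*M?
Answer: 9*I*sqrt(87) ≈ 83.946*I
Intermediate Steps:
M = I*sqrt(87) (M = sqrt(-87) = I*sqrt(87) ≈ 9.3274*I)
(9 - 6)**2*M = (9 - 6)**2*(I*sqrt(87)) = 3**2*(I*sqrt(87)) = 9*(I*sqrt(87)) = 9*I*sqrt(87)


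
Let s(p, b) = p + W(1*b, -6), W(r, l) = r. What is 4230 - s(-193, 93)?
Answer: 4330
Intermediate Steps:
s(p, b) = b + p (s(p, b) = p + 1*b = p + b = b + p)
4230 - s(-193, 93) = 4230 - (93 - 193) = 4230 - 1*(-100) = 4230 + 100 = 4330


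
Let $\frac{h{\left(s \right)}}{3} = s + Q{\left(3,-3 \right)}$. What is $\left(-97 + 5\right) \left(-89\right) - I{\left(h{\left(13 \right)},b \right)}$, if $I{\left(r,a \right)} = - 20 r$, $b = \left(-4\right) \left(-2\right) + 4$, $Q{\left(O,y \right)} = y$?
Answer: $8788$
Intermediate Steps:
$h{\left(s \right)} = -9 + 3 s$ ($h{\left(s \right)} = 3 \left(s - 3\right) = 3 \left(-3 + s\right) = -9 + 3 s$)
$b = 12$ ($b = 8 + 4 = 12$)
$\left(-97 + 5\right) \left(-89\right) - I{\left(h{\left(13 \right)},b \right)} = \left(-97 + 5\right) \left(-89\right) - - 20 \left(-9 + 3 \cdot 13\right) = \left(-92\right) \left(-89\right) - - 20 \left(-9 + 39\right) = 8188 - \left(-20\right) 30 = 8188 - -600 = 8188 + 600 = 8788$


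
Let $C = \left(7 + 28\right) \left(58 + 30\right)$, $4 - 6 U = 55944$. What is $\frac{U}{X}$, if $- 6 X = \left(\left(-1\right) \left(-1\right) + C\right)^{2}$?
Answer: $\frac{55940}{9492561} \approx 0.005893$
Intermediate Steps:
$U = - \frac{27970}{3}$ ($U = \frac{2}{3} - 9324 = - \frac{27970}{3} \approx -9323.3$)
$C = 3080$ ($C = 35 \cdot 88 = 3080$)
$X = - \frac{3164187}{2}$ ($X = - \frac{\left(\left(-1\right) \left(-1\right) + 3080\right)^{2}}{6} = - \frac{\left(1 + 3080\right)^{2}}{6} = - \frac{3081^{2}}{6} = \left(- \frac{1}{6}\right) 9492561 = - \frac{3164187}{2} \approx -1.5821 \cdot 10^{6}$)
$\frac{U}{X} = - \frac{27970}{3 \left(- \frac{3164187}{2}\right)} = \left(- \frac{27970}{3}\right) \left(- \frac{2}{3164187}\right) = \frac{55940}{9492561}$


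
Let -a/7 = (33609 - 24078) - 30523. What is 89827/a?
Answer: 89827/146944 ≈ 0.61130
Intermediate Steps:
a = 146944 (a = -7*((33609 - 24078) - 30523) = -7*(9531 - 30523) = -7*(-20992) = 146944)
89827/a = 89827/146944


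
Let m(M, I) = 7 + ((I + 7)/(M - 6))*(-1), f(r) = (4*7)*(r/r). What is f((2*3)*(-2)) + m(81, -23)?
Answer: 2641/75 ≈ 35.213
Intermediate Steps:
f(r) = 28 (f(r) = 28*1 = 28)
m(M, I) = 7 - (7 + I)/(-6 + M) (m(M, I) = 7 + ((7 + I)/(-6 + M))*(-1) = 7 - (7 + I)/(-6 + M))
f((2*3)*(-2)) + m(81, -23) = 28 + (-49 - 1*(-23) + 7*81)/(-6 + 81) = 28 + (-49 + 23 + 567)/75 = 28 + (1/75)*541 = 28 + 541/75 = 2641/75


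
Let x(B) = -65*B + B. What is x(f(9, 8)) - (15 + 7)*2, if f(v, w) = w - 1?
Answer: -492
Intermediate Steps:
f(v, w) = -1 + w
x(B) = -64*B
x(f(9, 8)) - (15 + 7)*2 = -64*(-1 + 8) - (15 + 7)*2 = -64*7 - 22*2 = -448 - 1*44 = -448 - 44 = -492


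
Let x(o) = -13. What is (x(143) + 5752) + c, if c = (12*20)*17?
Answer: 9819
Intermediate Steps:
c = 4080 (c = 240*17 = 4080)
(x(143) + 5752) + c = (-13 + 5752) + 4080 = 5739 + 4080 = 9819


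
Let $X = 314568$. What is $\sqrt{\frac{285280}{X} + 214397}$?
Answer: $\frac{\sqrt{36832155883793}}{13107} \approx 463.03$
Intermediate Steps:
$\sqrt{\frac{285280}{X} + 214397} = \sqrt{\frac{285280}{314568} + 214397} = \sqrt{285280 \cdot \frac{1}{314568} + 214397} = \sqrt{\frac{35660}{39321} + 214397} = \sqrt{\frac{8430340097}{39321}} = \frac{\sqrt{36832155883793}}{13107}$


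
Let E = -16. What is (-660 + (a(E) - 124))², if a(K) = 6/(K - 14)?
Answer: 15374241/25 ≈ 6.1497e+5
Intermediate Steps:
a(K) = 6/(-14 + K)
(-660 + (a(E) - 124))² = (-660 + (6/(-14 - 16) - 124))² = (-660 + (6/(-30) - 124))² = (-660 + (6*(-1/30) - 124))² = (-660 + (-⅕ - 124))² = (-660 - 621/5)² = (-3921/5)² = 15374241/25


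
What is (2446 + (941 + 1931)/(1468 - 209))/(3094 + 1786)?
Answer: 1541193/3071960 ≈ 0.50170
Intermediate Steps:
(2446 + (941 + 1931)/(1468 - 209))/(3094 + 1786) = (2446 + 2872/1259)/4880 = (2446 + 2872*(1/1259))*(1/4880) = (2446 + 2872/1259)*(1/4880) = (3082386/1259)*(1/4880) = 1541193/3071960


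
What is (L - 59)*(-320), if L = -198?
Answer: 82240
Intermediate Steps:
(L - 59)*(-320) = (-198 - 59)*(-320) = -257*(-320) = 82240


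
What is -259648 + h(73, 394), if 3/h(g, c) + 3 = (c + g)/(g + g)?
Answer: -7529354/29 ≈ -2.5963e+5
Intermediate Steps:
h(g, c) = 3/(-3 + (c + g)/(2*g)) (h(g, c) = 3/(-3 + (c + g)/(g + g)) = 3/(-3 + (c + g)/((2*g))) = 3/(-3 + (c + g)*(1/(2*g))) = 3/(-3 + (c + g)/(2*g)))
-259648 + h(73, 394) = -259648 + 6*73/(394 - 5*73) = -259648 + 6*73/(394 - 365) = -259648 + 6*73/29 = -259648 + 6*73*(1/29) = -259648 + 438/29 = -7529354/29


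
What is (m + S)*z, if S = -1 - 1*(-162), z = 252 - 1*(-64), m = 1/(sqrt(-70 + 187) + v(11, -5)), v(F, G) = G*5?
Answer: 6459277/127 - 237*sqrt(13)/127 ≈ 50854.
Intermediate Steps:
v(F, G) = 5*G
m = 1/(-25 + 3*sqrt(13)) (m = 1/(sqrt(-70 + 187) + 5*(-5)) = 1/(sqrt(117) - 25) = 1/(3*sqrt(13) - 25) = 1/(-25 + 3*sqrt(13)) ≈ -0.070505)
z = 316 (z = 252 + 64 = 316)
S = 161 (S = -1 + 162 = 161)
(m + S)*z = ((-25/508 - 3*sqrt(13)/508) + 161)*316 = (81763/508 - 3*sqrt(13)/508)*316 = 6459277/127 - 237*sqrt(13)/127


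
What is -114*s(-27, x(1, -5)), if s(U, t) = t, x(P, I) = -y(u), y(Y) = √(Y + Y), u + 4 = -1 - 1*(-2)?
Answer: 114*I*√6 ≈ 279.24*I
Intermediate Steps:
u = -3 (u = -4 + (-1 - 1*(-2)) = -4 + (-1 + 2) = -4 + 1 = -3)
y(Y) = √2*√Y (y(Y) = √(2*Y) = √2*√Y)
x(P, I) = -I*√6 (x(P, I) = -√2*√(-3) = -√2*I*√3 = -I*√6)
-114*s(-27, x(1, -5)) = -(-114)*I*√6 = 114*I*√6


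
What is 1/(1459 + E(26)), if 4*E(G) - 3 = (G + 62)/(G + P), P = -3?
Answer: 92/134385 ≈ 0.00068460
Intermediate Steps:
E(G) = ¾ + (62 + G)/(4*(-3 + G)) (E(G) = ¾ + ((G + 62)/(G - 3))/4 = ¾ + ((62 + G)/(-3 + G))/4 = ¾ + (62 + G)/(4*(-3 + G)))
1/(1459 + E(26)) = 1/(1459 + (53/4 + 26)/(-3 + 26)) = 1/(1459 + (157/4)/23) = 1/(1459 + (1/23)*(157/4)) = 1/(1459 + 157/92) = 1/(134385/92) = 92/134385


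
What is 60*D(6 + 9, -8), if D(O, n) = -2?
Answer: -120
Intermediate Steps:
60*D(6 + 9, -8) = 60*(-2) = -120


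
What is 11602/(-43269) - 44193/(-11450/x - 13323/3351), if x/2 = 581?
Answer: 413620400116739/129447088458 ≈ 3195.3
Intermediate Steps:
x = 1162 (x = 2*581 = 1162)
11602/(-43269) - 44193/(-11450/x - 13323/3351) = 11602/(-43269) - 44193/(-11450/1162 - 13323/3351) = 11602*(-1/43269) - 44193/(-11450*1/1162 - 13323*1/3351) = -11602/43269 - 44193/(-5725/581 - 4441/1117) = -11602/43269 - 44193/(-8975046/648977) = -11602/43269 - 44193*(-648977/8975046) = -11602/43269 + 9560080187/2991682 = 413620400116739/129447088458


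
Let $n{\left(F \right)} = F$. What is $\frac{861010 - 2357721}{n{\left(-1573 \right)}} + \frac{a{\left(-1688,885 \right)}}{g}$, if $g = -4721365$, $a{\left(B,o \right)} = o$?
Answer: $\frac{128482137062}{135031039} \approx 951.5$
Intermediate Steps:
$\frac{861010 - 2357721}{n{\left(-1573 \right)}} + \frac{a{\left(-1688,885 \right)}}{g} = \frac{861010 - 2357721}{-1573} + \frac{885}{-4721365} = \left(861010 - 2357721\right) \left(- \frac{1}{1573}\right) + 885 \left(- \frac{1}{4721365}\right) = \left(-1496711\right) \left(- \frac{1}{1573}\right) - \frac{177}{944273} = \frac{1496711}{1573} - \frac{177}{944273} = \frac{128482137062}{135031039}$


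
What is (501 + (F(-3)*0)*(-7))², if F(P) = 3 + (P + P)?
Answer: 251001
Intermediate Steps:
F(P) = 3 + 2*P
(501 + (F(-3)*0)*(-7))² = (501 + ((3 + 2*(-3))*0)*(-7))² = (501 + ((3 - 6)*0)*(-7))² = (501 - 3*0*(-7))² = (501 + 0*(-7))² = (501 + 0)² = 501² = 251001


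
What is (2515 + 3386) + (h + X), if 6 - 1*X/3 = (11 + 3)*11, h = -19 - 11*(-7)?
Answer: 5515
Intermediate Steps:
h = 58 (h = -19 + 77 = 58)
X = -444 (X = 18 - 3*(11 + 3)*11 = 18 - 42*11 = 18 - 3*154 = 18 - 462 = -444)
(2515 + 3386) + (h + X) = (2515 + 3386) + (58 - 444) = 5901 - 386 = 5515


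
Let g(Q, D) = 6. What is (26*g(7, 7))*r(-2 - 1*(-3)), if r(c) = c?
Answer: 156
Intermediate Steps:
(26*g(7, 7))*r(-2 - 1*(-3)) = (26*6)*(-2 - 1*(-3)) = 156*(-2 + 3) = 156*1 = 156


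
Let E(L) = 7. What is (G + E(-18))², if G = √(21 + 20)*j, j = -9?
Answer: 3370 - 126*√41 ≈ 2563.2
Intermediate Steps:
G = -9*√41 (G = √(21 + 20)*(-9) = √41*(-9) = -9*√41 ≈ -57.628)
(G + E(-18))² = (-9*√41 + 7)² = (7 - 9*√41)²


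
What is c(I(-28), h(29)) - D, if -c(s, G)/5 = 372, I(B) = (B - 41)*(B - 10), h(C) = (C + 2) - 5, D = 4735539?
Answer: -4737399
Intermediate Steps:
h(C) = -3 + C (h(C) = (2 + C) - 5 = -3 + C)
I(B) = (-41 + B)*(-10 + B)
c(s, G) = -1860 (c(s, G) = -5*372 = -1860)
c(I(-28), h(29)) - D = -1860 - 1*4735539 = -1860 - 4735539 = -4737399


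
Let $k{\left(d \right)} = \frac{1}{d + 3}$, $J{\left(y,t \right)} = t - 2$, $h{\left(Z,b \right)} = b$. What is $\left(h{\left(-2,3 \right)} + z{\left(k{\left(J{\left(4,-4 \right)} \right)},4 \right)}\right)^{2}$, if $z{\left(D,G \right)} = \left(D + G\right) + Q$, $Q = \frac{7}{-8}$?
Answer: $\frac{19321}{576} \approx 33.543$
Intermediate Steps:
$J{\left(y,t \right)} = -2 + t$
$Q = - \frac{7}{8}$ ($Q = 7 \left(- \frac{1}{8}\right) = - \frac{7}{8} \approx -0.875$)
$k{\left(d \right)} = \frac{1}{3 + d}$
$z{\left(D,G \right)} = - \frac{7}{8} + D + G$ ($z{\left(D,G \right)} = \left(D + G\right) - \frac{7}{8} = - \frac{7}{8} + D + G$)
$\left(h{\left(-2,3 \right)} + z{\left(k{\left(J{\left(4,-4 \right)} \right)},4 \right)}\right)^{2} = \left(3 + \left(- \frac{7}{8} + \frac{1}{3 - 6} + 4\right)\right)^{2} = \left(3 + \left(- \frac{7}{8} + \frac{1}{-3} + 4\right)\right)^{2} = \left(3 - - \frac{67}{24}\right)^{2} = \left(3 + \frac{67}{24}\right)^{2} = \left(\frac{139}{24}\right)^{2} = \frac{19321}{576}$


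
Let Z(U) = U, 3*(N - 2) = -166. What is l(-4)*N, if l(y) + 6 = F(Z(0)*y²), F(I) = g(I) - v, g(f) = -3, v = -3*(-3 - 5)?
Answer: 1760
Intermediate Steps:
N = -160/3 (N = 2 + (⅓)*(-166) = 2 - 166/3 = -160/3 ≈ -53.333)
v = 24 (v = -3*(-8) = 24)
F(I) = -27 (F(I) = -3 - 1*24 = -3 - 24 = -27)
l(y) = -33 (l(y) = -6 - 27 = -33)
l(-4)*N = -33*(-160/3) = 1760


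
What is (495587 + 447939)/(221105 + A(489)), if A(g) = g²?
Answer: 471763/230113 ≈ 2.0501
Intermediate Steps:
(495587 + 447939)/(221105 + A(489)) = (495587 + 447939)/(221105 + 489²) = 943526/(221105 + 239121) = 943526/460226 = 943526*(1/460226) = 471763/230113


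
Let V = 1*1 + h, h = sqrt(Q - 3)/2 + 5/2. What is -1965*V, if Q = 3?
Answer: -13755/2 ≈ -6877.5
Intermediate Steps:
h = 5/2 (h = sqrt(3 - 3)/2 + 5/2 = sqrt(0)*(1/2) + 5*(1/2) = 0*(1/2) + 5/2 = 0 + 5/2 = 5/2 ≈ 2.5000)
V = 7/2 (V = 1*1 + 5/2 = 1 + 5/2 = 7/2 ≈ 3.5000)
-1965*V = -1965*7/2 = -13755/2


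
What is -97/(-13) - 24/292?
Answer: 7003/949 ≈ 7.3793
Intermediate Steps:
-97/(-13) - 24/292 = -97*(-1/13) - 24*1/292 = 97/13 - 6/73 = 7003/949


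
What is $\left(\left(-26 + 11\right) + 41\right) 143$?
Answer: $3718$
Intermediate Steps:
$\left(\left(-26 + 11\right) + 41\right) 143 = \left(-15 + 41\right) 143 = 26 \cdot 143 = 3718$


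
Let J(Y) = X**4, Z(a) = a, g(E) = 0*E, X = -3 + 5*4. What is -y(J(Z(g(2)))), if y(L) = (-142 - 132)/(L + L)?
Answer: 137/83521 ≈ 0.0016403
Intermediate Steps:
X = 17 (X = -3 + 20 = 17)
g(E) = 0
J(Y) = 83521 (J(Y) = 17**4 = 83521)
y(L) = -137/L (y(L) = -274*1/(2*L) = -137/L)
-y(J(Z(g(2)))) = -(-137)/83521 = -1*(-137/83521) = 137/83521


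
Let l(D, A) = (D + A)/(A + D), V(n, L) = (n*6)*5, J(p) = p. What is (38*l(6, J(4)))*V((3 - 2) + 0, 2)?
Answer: 1140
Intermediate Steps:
V(n, L) = 30*n (V(n, L) = (6*n)*5 = 30*n)
l(D, A) = 1 (l(D, A) = (A + D)/(A + D) = 1)
(38*l(6, J(4)))*V((3 - 2) + 0, 2) = (38*1)*(30*((3 - 2) + 0)) = 38*(30*(1 + 0)) = 38*(30*1) = 38*30 = 1140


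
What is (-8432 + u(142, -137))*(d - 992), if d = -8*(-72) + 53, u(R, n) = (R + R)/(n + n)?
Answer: 419383338/137 ≈ 3.0612e+6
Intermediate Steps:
u(R, n) = R/n (u(R, n) = (2*R)/((2*n)) = (2*R)*(1/(2*n)) = R/n)
d = 629 (d = 576 + 53 = 629)
(-8432 + u(142, -137))*(d - 992) = (-8432 + 142/(-137))*(629 - 992) = (-8432 + 142*(-1/137))*(-363) = (-8432 - 142/137)*(-363) = -1155326/137*(-363) = 419383338/137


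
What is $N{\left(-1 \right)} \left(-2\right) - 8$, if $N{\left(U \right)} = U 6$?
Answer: $4$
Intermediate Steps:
$N{\left(U \right)} = 6 U$
$N{\left(-1 \right)} \left(-2\right) - 8 = 6 \left(-1\right) \left(-2\right) - 8 = \left(-6\right) \left(-2\right) - 8 = 12 - 8 = 4$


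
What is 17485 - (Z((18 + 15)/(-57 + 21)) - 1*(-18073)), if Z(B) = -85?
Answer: -503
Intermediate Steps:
17485 - (Z((18 + 15)/(-57 + 21)) - 1*(-18073)) = 17485 - (-85 - 1*(-18073)) = 17485 - (-85 + 18073) = 17485 - 1*17988 = 17485 - 17988 = -503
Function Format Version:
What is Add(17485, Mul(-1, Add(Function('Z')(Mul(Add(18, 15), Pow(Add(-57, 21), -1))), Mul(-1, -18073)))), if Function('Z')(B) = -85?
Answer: -503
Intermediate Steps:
Add(17485, Mul(-1, Add(Function('Z')(Mul(Add(18, 15), Pow(Add(-57, 21), -1))), Mul(-1, -18073)))) = Add(17485, Mul(-1, Add(-85, Mul(-1, -18073)))) = Add(17485, Mul(-1, Add(-85, 18073))) = Add(17485, Mul(-1, 17988)) = Add(17485, -17988) = -503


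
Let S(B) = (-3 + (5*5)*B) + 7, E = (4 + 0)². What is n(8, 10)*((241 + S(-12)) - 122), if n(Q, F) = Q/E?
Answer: -177/2 ≈ -88.500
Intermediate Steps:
E = 16 (E = 4² = 16)
n(Q, F) = Q/16
S(B) = 4 + 25*B (S(B) = (-3 + 25*B) + 7 = 4 + 25*B)
n(8, 10)*((241 + S(-12)) - 122) = ((1/16)*8)*((241 + (4 + 25*(-12))) - 122) = ((241 + (4 - 300)) - 122)/2 = ((241 - 296) - 122)/2 = (-55 - 122)/2 = (½)*(-177) = -177/2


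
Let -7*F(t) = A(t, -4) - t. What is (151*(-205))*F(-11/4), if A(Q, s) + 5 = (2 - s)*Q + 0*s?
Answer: -2321625/28 ≈ -82915.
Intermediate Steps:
A(Q, s) = -5 + Q*(2 - s) (A(Q, s) = -5 + ((2 - s)*Q + 0*s) = -5 + (Q*(2 - s) + 0) = -5 + Q*(2 - s))
F(t) = 5/7 - 5*t/7 (F(t) = -((-5 + 2*t - 1*t*(-4)) - t)/7 = -((-5 + 2*t + 4*t) - t)/7 = -((-5 + 6*t) - t)/7 = -(-5 + 5*t)/7 = 5/7 - 5*t/7)
(151*(-205))*F(-11/4) = (151*(-205))*(5/7 - (-55)/(7*4)) = -30955*(5/7 - (-55)/(7*4)) = -30955*(5/7 - 5/7*(-11/4)) = -30955*(5/7 + 55/28) = -30955*75/28 = -2321625/28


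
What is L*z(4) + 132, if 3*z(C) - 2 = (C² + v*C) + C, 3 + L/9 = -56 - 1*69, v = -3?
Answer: -3708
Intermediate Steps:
L = -1152 (L = -27 + 9*(-56 - 1*69) = -27 + 9*(-56 - 69) = -27 + 9*(-125) = -27 - 1125 = -1152)
z(C) = ⅔ - 2*C/3 + C²/3 (z(C) = ⅔ + ((C² - 3*C) + C)/3 = ⅔ + (C² - 2*C)/3 = ⅔ + (-2*C/3 + C²/3) = ⅔ - 2*C/3 + C²/3)
L*z(4) + 132 = -1152*(⅔ - ⅔*4 + (⅓)*4²) + 132 = -1152*(⅔ - 8/3 + (⅓)*16) + 132 = -1152*(⅔ - 8/3 + 16/3) + 132 = -1152*10/3 + 132 = -3840 + 132 = -3708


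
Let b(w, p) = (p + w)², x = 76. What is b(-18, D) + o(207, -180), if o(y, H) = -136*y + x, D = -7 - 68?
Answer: -19427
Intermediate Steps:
D = -75
o(y, H) = 76 - 136*y (o(y, H) = -136*y + 76 = 76 - 136*y)
b(-18, D) + o(207, -180) = (-75 - 18)² + (76 - 136*207) = (-93)² + (76 - 28152) = 8649 - 28076 = -19427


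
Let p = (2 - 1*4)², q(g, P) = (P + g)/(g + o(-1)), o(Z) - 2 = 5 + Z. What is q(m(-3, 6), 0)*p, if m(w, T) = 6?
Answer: 2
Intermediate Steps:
o(Z) = 7 + Z (o(Z) = 2 + (5 + Z) = 7 + Z)
q(g, P) = (P + g)/(6 + g) (q(g, P) = (P + g)/(g + (7 - 1)) = (P + g)/(g + 6) = (P + g)/(6 + g))
p = 4 (p = (2 - 4)² = (-2)² = 4)
q(m(-3, 6), 0)*p = ((0 + 6)/(6 + 6))*4 = (6/12)*4 = ((1/12)*6)*4 = (½)*4 = 2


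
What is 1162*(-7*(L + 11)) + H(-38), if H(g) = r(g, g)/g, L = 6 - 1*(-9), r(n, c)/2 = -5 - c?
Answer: -4018229/19 ≈ -2.1149e+5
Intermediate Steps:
r(n, c) = -10 - 2*c (r(n, c) = 2*(-5 - c) = -10 - 2*c)
L = 15 (L = 6 + 9 = 15)
H(g) = (-10 - 2*g)/g
1162*(-7*(L + 11)) + H(-38) = 1162*(-7*(15 + 11)) + (-2 - 10/(-38)) = 1162*(-7*26) + (-2 - 10*(-1/38)) = 1162*(-182) + (-2 + 5/19) = -211484 - 33/19 = -4018229/19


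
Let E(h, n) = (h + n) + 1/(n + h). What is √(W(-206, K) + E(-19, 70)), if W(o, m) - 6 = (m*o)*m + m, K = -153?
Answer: I*√12542932299/51 ≈ 2196.0*I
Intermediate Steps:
E(h, n) = h + n + 1/(h + n) (E(h, n) = (h + n) + 1/(h + n) = h + n + 1/(h + n))
W(o, m) = 6 + m + o*m² (W(o, m) = 6 + ((m*o)*m + m) = 6 + (o*m² + m) = 6 + (m + o*m²) = 6 + m + o*m²)
√(W(-206, K) + E(-19, 70)) = √((6 - 153 - 206*(-153)²) + (1 + (-19)² + 70² + 2*(-19)*70)/(-19 + 70)) = √((6 - 153 - 206*23409) + (1 + 361 + 4900 - 2660)/51) = √((6 - 153 - 4822254) + (1/51)*2602) = √(-4822401 + 2602/51) = √(-245939849/51) = I*√12542932299/51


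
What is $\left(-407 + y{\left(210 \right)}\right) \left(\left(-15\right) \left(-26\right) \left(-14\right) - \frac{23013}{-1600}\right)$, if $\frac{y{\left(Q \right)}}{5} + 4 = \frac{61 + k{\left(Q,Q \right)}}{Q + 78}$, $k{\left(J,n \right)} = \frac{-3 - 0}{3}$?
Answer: $\frac{29690955367}{12800} \approx 2.3196 \cdot 10^{6}$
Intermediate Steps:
$k{\left(J,n \right)} = -1$ ($k{\left(J,n \right)} = \left(-3 + 0\right) \frac{1}{3} = \left(-3\right) \frac{1}{3} = -1$)
$y{\left(Q \right)} = -20 + \frac{300}{78 + Q}$ ($y{\left(Q \right)} = -20 + 5 \frac{61 - 1}{Q + 78} = -20 + 5 \frac{60}{78 + Q} = -20 + \frac{300}{78 + Q}$)
$\left(-407 + y{\left(210 \right)}\right) \left(\left(-15\right) \left(-26\right) \left(-14\right) - \frac{23013}{-1600}\right) = \left(-407 + \frac{20 \left(-63 - 210\right)}{78 + 210}\right) \left(\left(-15\right) \left(-26\right) \left(-14\right) - \frac{23013}{-1600}\right) = \left(-407 + \frac{20 \left(-63 - 210\right)}{288}\right) \left(390 \left(-14\right) - - \frac{23013}{1600}\right) = \left(-407 + 20 \cdot \frac{1}{288} \left(-273\right)\right) \left(-5460 + \frac{23013}{1600}\right) = \left(-407 - \frac{455}{24}\right) \left(- \frac{8712987}{1600}\right) = \left(- \frac{10223}{24}\right) \left(- \frac{8712987}{1600}\right) = \frac{29690955367}{12800}$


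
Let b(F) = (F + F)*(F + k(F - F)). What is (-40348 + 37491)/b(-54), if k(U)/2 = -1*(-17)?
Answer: -2857/2160 ≈ -1.3227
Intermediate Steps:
k(U) = 34 (k(U) = 2*(-1*(-17)) = 2*17 = 34)
b(F) = 2*F*(34 + F) (b(F) = (F + F)*(F + 34) = (2*F)*(34 + F) = 2*F*(34 + F))
(-40348 + 37491)/b(-54) = (-40348 + 37491)/((2*(-54)*(34 - 54))) = -2857/(2*(-54)*(-20)) = -2857/2160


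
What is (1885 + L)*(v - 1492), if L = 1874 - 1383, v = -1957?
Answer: -8194824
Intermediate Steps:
L = 491
(1885 + L)*(v - 1492) = (1885 + 491)*(-1957 - 1492) = 2376*(-3449) = -8194824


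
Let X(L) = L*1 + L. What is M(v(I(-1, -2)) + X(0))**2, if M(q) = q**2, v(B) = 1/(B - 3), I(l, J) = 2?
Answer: 1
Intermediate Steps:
v(B) = 1/(-3 + B)
X(L) = 2*L (X(L) = L + L = 2*L)
M(v(I(-1, -2)) + X(0))**2 = ((1/(-3 + 2) + 2*0)**2)**2 = ((1/(-1) + 0)**2)**2 = ((-1 + 0)**2)**2 = ((-1)**2)**2 = 1**2 = 1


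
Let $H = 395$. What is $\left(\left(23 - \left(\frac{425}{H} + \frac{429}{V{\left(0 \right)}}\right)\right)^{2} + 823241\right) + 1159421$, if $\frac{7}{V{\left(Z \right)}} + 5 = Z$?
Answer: $\frac{639286816799}{305809} \approx 2.0905 \cdot 10^{6}$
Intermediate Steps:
$V{\left(Z \right)} = \frac{7}{-5 + Z}$
$\left(\left(23 - \left(\frac{425}{H} + \frac{429}{V{\left(0 \right)}}\right)\right)^{2} + 823241\right) + 1159421 = \left(\left(23 - \left(- \frac{2145}{7} + \frac{85}{79}\right)\right)^{2} + 823241\right) + 1159421 = \left(\left(23 - \left(\frac{85}{79} + \frac{429}{7 \frac{1}{-5}}\right)\right)^{2} + 823241\right) + 1159421 = \left(\left(23 - \left(\frac{85}{79} + \frac{429}{7 \left(- \frac{1}{5}\right)}\right)\right)^{2} + 823241\right) + 1159421 = \left(\left(23 - \left(\frac{85}{79} + \frac{429}{- \frac{7}{5}}\right)\right)^{2} + 823241\right) + 1159421 = \left(\left(23 - - \frac{168860}{553}\right)^{2} + 823241\right) + 1159421 = \left(\left(23 + \left(- \frac{85}{79} + \frac{2145}{7}\right)\right)^{2} + 823241\right) + 1159421 = \left(\left(23 + \frac{168860}{553}\right)^{2} + 823241\right) + 1159421 = \left(\left(\frac{181579}{553}\right)^{2} + 823241\right) + 1159421 = \left(\frac{32970933241}{305809} + 823241\right) + 1159421 = \frac{284725440210}{305809} + 1159421 = \frac{639286816799}{305809}$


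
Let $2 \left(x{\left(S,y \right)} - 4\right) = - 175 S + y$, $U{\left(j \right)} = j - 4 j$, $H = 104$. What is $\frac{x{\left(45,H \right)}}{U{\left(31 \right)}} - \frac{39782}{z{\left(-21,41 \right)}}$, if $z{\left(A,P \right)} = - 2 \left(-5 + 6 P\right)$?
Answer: $\frac{5570609}{44826} \approx 124.27$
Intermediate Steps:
$z{\left(A,P \right)} = 10 - 12 P$
$U{\left(j \right)} = - 3 j$
$x{\left(S,y \right)} = 4 + \frac{y}{2} - \frac{175 S}{2}$ ($x{\left(S,y \right)} = 4 + \frac{- 175 S + y}{2} = 4 + \frac{y - 175 S}{2} = 4 - \left(- \frac{y}{2} + \frac{175 S}{2}\right) = 4 + \frac{y}{2} - \frac{175 S}{2}$)
$\frac{x{\left(45,H \right)}}{U{\left(31 \right)}} - \frac{39782}{z{\left(-21,41 \right)}} = \frac{4 + \frac{1}{2} \cdot 104 - \frac{7875}{2}}{\left(-3\right) 31} - \frac{39782}{10 - 492} = \frac{4 + 52 - \frac{7875}{2}}{-93} - \frac{39782}{10 - 492} = \left(- \frac{7763}{2}\right) \left(- \frac{1}{93}\right) - \frac{39782}{-482} = \frac{7763}{186} - - \frac{19891}{241} = \frac{7763}{186} + \frac{19891}{241} = \frac{5570609}{44826}$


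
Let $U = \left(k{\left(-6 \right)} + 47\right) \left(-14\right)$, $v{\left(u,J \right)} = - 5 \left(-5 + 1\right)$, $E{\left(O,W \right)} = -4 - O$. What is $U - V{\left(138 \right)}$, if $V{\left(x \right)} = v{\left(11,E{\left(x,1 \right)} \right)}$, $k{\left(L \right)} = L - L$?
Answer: $-678$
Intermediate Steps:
$k{\left(L \right)} = 0$
$v{\left(u,J \right)} = 20$ ($v{\left(u,J \right)} = \left(-5\right) \left(-4\right) = 20$)
$V{\left(x \right)} = 20$
$U = -658$ ($U = \left(0 + 47\right) \left(-14\right) = 47 \left(-14\right) = -658$)
$U - V{\left(138 \right)} = -658 - 20 = -678$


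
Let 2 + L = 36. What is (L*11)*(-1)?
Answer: -374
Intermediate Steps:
L = 34 (L = -2 + 36 = 34)
(L*11)*(-1) = (34*11)*(-1) = 374*(-1) = -374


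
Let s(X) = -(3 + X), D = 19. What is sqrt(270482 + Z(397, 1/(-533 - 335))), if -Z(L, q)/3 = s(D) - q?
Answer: sqrt(50959338437)/434 ≈ 520.14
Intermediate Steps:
s(X) = -3 - X
Z(L, q) = 66 + 3*q (Z(L, q) = -3*((-3 - 1*19) - q) = -3*((-3 - 19) - q) = -3*(-22 - q) = 66 + 3*q)
sqrt(270482 + Z(397, 1/(-533 - 335))) = sqrt(270482 + (66 + 3/(-533 - 335))) = sqrt(270482 + (66 + 3/(-868))) = sqrt(270482 + (66 + 3*(-1/868))) = sqrt(270482 + (66 - 3/868)) = sqrt(270482 + 57285/868) = sqrt(234835661/868) = sqrt(50959338437)/434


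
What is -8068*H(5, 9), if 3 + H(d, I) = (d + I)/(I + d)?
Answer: 16136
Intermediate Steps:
H(d, I) = -2 (H(d, I) = -3 + (d + I)/(I + d) = -3 + (I + d)/(I + d) = -3 + 1 = -2)
-8068*H(5, 9) = -8068*(-2) = 16136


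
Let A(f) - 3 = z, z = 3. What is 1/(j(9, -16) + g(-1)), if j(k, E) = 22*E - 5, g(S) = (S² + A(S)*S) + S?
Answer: -1/363 ≈ -0.0027548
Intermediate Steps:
A(f) = 6 (A(f) = 3 + 3 = 6)
g(S) = S² + 7*S (g(S) = (S² + 6*S) + S = S² + 7*S)
j(k, E) = -5 + 22*E
1/(j(9, -16) + g(-1)) = 1/((-5 + 22*(-16)) - (7 - 1)) = 1/((-5 - 352) - 1*6) = 1/(-357 - 6) = 1/(-363) = -1/363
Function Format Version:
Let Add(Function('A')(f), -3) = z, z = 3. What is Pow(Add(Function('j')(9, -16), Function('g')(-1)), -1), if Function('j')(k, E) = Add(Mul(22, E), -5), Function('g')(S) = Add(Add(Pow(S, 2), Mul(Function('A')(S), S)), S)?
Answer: Rational(-1, 363) ≈ -0.0027548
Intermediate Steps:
Function('A')(f) = 6 (Function('A')(f) = Add(3, 3) = 6)
Function('g')(S) = Add(Pow(S, 2), Mul(7, S)) (Function('g')(S) = Add(Add(Pow(S, 2), Mul(6, S)), S) = Add(Pow(S, 2), Mul(7, S)))
Function('j')(k, E) = Add(-5, Mul(22, E))
Pow(Add(Function('j')(9, -16), Function('g')(-1)), -1) = Pow(Add(Add(-5, Mul(22, -16)), Mul(-1, Add(7, -1))), -1) = Pow(Add(Add(-5, -352), Mul(-1, 6)), -1) = Pow(Add(-357, -6), -1) = Pow(-363, -1) = Rational(-1, 363)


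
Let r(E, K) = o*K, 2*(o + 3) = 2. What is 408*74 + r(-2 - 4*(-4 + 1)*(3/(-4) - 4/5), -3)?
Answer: 30198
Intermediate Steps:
o = -2 (o = -3 + (1/2)*2 = -3 + 1 = -2)
r(E, K) = -2*K
408*74 + r(-2 - 4*(-4 + 1)*(3/(-4) - 4/5), -3) = 408*74 - 2*(-3) = 30192 + 6 = 30198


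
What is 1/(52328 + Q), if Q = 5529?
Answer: 1/57857 ≈ 1.7284e-5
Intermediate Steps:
1/(52328 + Q) = 1/(52328 + 5529) = 1/57857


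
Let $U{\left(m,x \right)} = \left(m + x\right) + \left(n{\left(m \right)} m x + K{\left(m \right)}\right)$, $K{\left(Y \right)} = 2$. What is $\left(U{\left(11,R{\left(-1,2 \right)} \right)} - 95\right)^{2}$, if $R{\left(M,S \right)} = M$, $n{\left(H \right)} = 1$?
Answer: $8836$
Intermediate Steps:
$U{\left(m,x \right)} = 2 + m + x + m x$ ($U{\left(m,x \right)} = \left(m + x\right) + \left(1 m x + 2\right) = \left(m + x\right) + \left(m x + 2\right) = \left(m + x\right) + \left(2 + m x\right) = 2 + m + x + m x$)
$\left(U{\left(11,R{\left(-1,2 \right)} \right)} - 95\right)^{2} = \left(\left(2 + 11 - 1 + 11 \left(-1\right)\right) - 95\right)^{2} = \left(\left(2 + 11 - 1 - 11\right) - 95\right)^{2} = \left(1 - 95\right)^{2} = \left(-94\right)^{2} = 8836$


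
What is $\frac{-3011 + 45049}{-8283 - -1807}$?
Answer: $- \frac{21019}{3238} \approx -6.4914$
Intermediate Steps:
$\frac{-3011 + 45049}{-8283 - -1807} = \frac{42038}{-8283 + 1807} = \frac{42038}{-6476} = 42038 \left(- \frac{1}{6476}\right) = - \frac{21019}{3238}$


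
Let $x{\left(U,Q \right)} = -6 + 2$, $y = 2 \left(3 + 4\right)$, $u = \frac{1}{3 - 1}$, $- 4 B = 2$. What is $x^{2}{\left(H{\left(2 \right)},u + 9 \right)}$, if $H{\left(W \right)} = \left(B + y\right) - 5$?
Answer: $16$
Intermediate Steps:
$B = - \frac{1}{2}$ ($B = \left(- \frac{1}{4}\right) 2 = - \frac{1}{2} \approx -0.5$)
$u = \frac{1}{2} \approx 0.5$
$y = 14$ ($y = 2 \cdot 7 = 14$)
$H{\left(W \right)} = \frac{17}{2}$ ($H{\left(W \right)} = \left(- \frac{1}{2} + 14\right) - 5 = \frac{27}{2} - 5 = \frac{17}{2}$)
$x{\left(U,Q \right)} = -4$
$x^{2}{\left(H{\left(2 \right)},u + 9 \right)} = \left(-4\right)^{2} = 16$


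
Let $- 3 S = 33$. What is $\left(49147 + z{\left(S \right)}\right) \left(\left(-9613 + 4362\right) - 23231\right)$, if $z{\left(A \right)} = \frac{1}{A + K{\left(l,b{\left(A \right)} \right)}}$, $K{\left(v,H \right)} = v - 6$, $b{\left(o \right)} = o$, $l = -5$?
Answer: $- \frac{15397839153}{11} \approx -1.3998 \cdot 10^{9}$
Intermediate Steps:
$S = -11$ ($S = \left(- \frac{1}{3}\right) 33 = -11$)
$K{\left(v,H \right)} = -6 + v$
$z{\left(A \right)} = \frac{1}{-11 + A}$ ($z{\left(A \right)} = \frac{1}{A - 11} = \frac{1}{-11 + A}$)
$\left(49147 + z{\left(S \right)}\right) \left(\left(-9613 + 4362\right) - 23231\right) = \left(49147 + \frac{1}{-11 - 11}\right) \left(\left(-9613 + 4362\right) - 23231\right) = \left(49147 + \frac{1}{-22}\right) \left(-5251 - 23231\right) = \left(49147 - \frac{1}{22}\right) \left(-28482\right) = \frac{1081233}{22} \left(-28482\right) = - \frac{15397839153}{11}$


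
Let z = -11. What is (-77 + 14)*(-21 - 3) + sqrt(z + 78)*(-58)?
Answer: 1512 - 58*sqrt(67) ≈ 1037.3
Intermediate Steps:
(-77 + 14)*(-21 - 3) + sqrt(z + 78)*(-58) = (-77 + 14)*(-21 - 3) + sqrt(-11 + 78)*(-58) = -63*(-24) + sqrt(67)*(-58) = 1512 - 58*sqrt(67)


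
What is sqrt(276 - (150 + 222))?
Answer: 4*I*sqrt(6) ≈ 9.798*I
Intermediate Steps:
sqrt(276 - (150 + 222)) = sqrt(276 - 1*372) = sqrt(276 - 372) = sqrt(-96) = 4*I*sqrt(6)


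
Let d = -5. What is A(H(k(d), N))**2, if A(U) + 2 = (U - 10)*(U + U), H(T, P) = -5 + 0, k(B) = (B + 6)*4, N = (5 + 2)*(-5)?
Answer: 21904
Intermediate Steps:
N = -35 (N = 7*(-5) = -35)
k(B) = 24 + 4*B (k(B) = (6 + B)*4 = 24 + 4*B)
H(T, P) = -5
A(U) = -2 + 2*U*(-10 + U) (A(U) = -2 + (U - 10)*(U + U) = -2 + (-10 + U)*(2*U) = -2 + 2*U*(-10 + U))
A(H(k(d), N))**2 = (-2 - 20*(-5) + 2*(-5)**2)**2 = (-2 + 100 + 2*25)**2 = (-2 + 100 + 50)**2 = 148**2 = 21904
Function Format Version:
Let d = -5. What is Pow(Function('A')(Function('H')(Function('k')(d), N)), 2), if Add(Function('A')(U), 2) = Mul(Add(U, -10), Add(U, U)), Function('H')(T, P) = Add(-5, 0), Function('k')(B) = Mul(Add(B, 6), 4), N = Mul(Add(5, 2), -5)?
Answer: 21904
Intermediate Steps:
N = -35 (N = Mul(7, -5) = -35)
Function('k')(B) = Add(24, Mul(4, B)) (Function('k')(B) = Mul(Add(6, B), 4) = Add(24, Mul(4, B)))
Function('H')(T, P) = -5
Function('A')(U) = Add(-2, Mul(2, U, Add(-10, U))) (Function('A')(U) = Add(-2, Mul(Add(U, -10), Add(U, U))) = Add(-2, Mul(Add(-10, U), Mul(2, U))) = Add(-2, Mul(2, U, Add(-10, U))))
Pow(Function('A')(Function('H')(Function('k')(d), N)), 2) = Pow(Add(-2, Mul(-20, -5), Mul(2, Pow(-5, 2))), 2) = Pow(Add(-2, 100, Mul(2, 25)), 2) = Pow(Add(-2, 100, 50), 2) = Pow(148, 2) = 21904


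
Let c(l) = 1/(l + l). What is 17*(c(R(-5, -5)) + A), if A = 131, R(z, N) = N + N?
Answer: 44523/20 ≈ 2226.1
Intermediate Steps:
R(z, N) = 2*N
c(l) = 1/(2*l)
17*(c(R(-5, -5)) + A) = 17*(1/(2*((2*(-5)))) + 131) = 17*((1/2)/(-10) + 131) = 17*((1/2)*(-1/10) + 131) = 17*(-1/20 + 131) = 17*(2619/20) = 44523/20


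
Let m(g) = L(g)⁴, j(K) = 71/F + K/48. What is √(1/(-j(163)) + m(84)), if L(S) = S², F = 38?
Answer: 4*√3570900242227875406599/4801 ≈ 4.9787e+7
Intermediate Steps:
j(K) = 71/38 + K/48
m(g) = g⁸ (m(g) = (g²)⁴ = g⁸)
√(1/(-j(163)) + m(84)) = √(1/(-(71/38 + (1/48)*163)) + 84⁸) = √(1/(-(71/38 + 163/48)) + 2478758911082496) = √(1/(-1*4801/912) + 2478758911082496) = √(1/(-4801/912) + 2478758911082496) = √(-912/4801 + 2478758911082496) = √(11900521532107062384/4801) = 4*√3570900242227875406599/4801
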